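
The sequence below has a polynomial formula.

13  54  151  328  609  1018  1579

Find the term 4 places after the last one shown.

5823

41  97  177  281  409  561
56  80  104  128  152
24  24  24  24
The third differences are constant (24).
152 + 24 = 176;  561 + 176 = 737;  1579 + 737 = 2316
176 + 24 = 200;  737 + 200 = 937;  2316 + 937 = 3253
200 + 24 = 224;  937 + 224 = 1161;  3253 + 1161 = 4414
224 + 24 = 248;  1161 + 248 = 1409;  4414 + 1409 = 5823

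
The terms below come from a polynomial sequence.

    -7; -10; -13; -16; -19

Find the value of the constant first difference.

-3

D1: -3, -3, -3, -3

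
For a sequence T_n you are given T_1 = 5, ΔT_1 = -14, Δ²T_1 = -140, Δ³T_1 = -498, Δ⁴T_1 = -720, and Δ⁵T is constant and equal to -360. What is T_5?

-3603

Build the table forward from the leading diagonal:
Δ⁵: -360  -360  -360  -360  -360
Δ⁴: -720  -1080  -1440  -1800  -2160
Δ³: -498  -1218  -2298  -3738  -5538
Δ²: -140  -638  -1856  -4154  -7892
Δ: -14  -154  -792  -2648  -6802
T: 5  -9  -163  -955  -3603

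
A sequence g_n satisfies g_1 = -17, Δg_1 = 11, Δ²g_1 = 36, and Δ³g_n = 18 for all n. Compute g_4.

142

Build the table forward from the leading diagonal:
D3: 18  18  18  18
D2: 36  54  72  90
D1: 11  47  101  173
g: -17  -6  41  142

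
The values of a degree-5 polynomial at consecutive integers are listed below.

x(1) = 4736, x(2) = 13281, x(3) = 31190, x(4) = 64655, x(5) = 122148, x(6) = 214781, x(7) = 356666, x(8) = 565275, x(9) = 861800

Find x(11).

1824126

First differences: 8545  17909  33465  57493  92633  141885  208609  296525
Second differences: 9364  15556  24028  35140  49252  66724  87916
Third differences: 6192  8472  11112  14112  17472  21192
Fourth differences: 2280  2640  3000  3360  3720
Fifth differences: 360  360  360  360
The fifth differences are constant (360).
3720 + 360 = 4080;  21192 + 4080 = 25272;  87916 + 25272 = 113188;  296525 + 113188 = 409713;  861800 + 409713 = 1271513
4080 + 360 = 4440;  25272 + 4440 = 29712;  113188 + 29712 = 142900;  409713 + 142900 = 552613;  1271513 + 552613 = 1824126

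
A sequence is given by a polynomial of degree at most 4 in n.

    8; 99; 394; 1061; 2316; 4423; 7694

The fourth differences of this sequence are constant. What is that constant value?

First differences: 91, 295, 667, 1255, 2107, 3271
Second differences: 204, 372, 588, 852, 1164
Third differences: 168, 216, 264, 312
Fourth differences: 48, 48, 48

48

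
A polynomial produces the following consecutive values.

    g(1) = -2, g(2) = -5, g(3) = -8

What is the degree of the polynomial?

1

Δ: -3, -3
The first differences are constant, so the polynomial has degree 1.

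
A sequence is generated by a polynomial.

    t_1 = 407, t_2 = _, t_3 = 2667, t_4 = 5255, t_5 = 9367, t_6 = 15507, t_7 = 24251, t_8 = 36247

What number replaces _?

Using the last 6 terms:
First differences: 2588  4112  6140  8744  11996
Second differences: 1524  2028  2604  3252
Third differences: 504  576  648
Fourth differences: 72  72
Constant fourth difference = 72.
Extend backward: 504 − 72 = 432;  1524 − 432 = 1092;  2588 − 1092 = 1496;  2667 − 1496 = 1171

1171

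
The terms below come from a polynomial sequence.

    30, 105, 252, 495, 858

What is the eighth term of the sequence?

2907

First differences: 75  147  243  363
Second differences: 72  96  120
Third differences: 24  24
Third differences constant at 24.
120 + 24 = 144;  363 + 144 = 507;  858 + 507 = 1365
144 + 24 = 168;  507 + 168 = 675;  1365 + 675 = 2040
168 + 24 = 192;  675 + 192 = 867;  2040 + 867 = 2907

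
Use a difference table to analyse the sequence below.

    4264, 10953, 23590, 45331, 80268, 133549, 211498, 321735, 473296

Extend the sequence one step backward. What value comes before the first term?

1183

6689  12637  21741  34937  53281  77949  110237  151561
5948  9104  13196  18344  24668  32288  41324
3156  4092  5148  6324  7620  9036
936  1056  1176  1296  1416
120  120  120  120
The fifth differences are constant at 120.
Work back: 936 − 120 = 816;  3156 − 816 = 2340;  5948 − 2340 = 3608;  6689 − 3608 = 3081;  4264 − 3081 = 1183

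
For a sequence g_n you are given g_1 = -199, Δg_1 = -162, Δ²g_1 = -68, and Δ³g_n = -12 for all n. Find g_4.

-901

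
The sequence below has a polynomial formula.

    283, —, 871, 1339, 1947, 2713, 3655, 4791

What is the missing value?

525

Using the last 6 terms:
468, 608, 766, 942, 1136
140, 158, 176, 194
18, 18, 18
Constant third difference = 18.
Extend backward: 140 − 18 = 122;  468 − 122 = 346;  871 − 346 = 525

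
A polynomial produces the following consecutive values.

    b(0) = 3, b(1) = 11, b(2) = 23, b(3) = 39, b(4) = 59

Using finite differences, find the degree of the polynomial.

8, 12, 16, 20
4, 4, 4
The second differences are constant, so the polynomial has degree 2.

2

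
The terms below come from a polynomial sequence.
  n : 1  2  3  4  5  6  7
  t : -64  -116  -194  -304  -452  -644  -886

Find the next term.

-1184

-52 , -78 , -110 , -148 , -192 , -242
-26 , -32 , -38 , -44 , -50
-6 , -6 , -6 , -6
Constant third difference = -6, so extend:
-50 − 6 = -56;  -242 − 56 = -298;  -886 − 298 = -1184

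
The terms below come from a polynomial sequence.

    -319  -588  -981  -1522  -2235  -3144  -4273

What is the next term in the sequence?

-5646

D1: -269, -393, -541, -713, -909, -1129
D2: -124, -148, -172, -196, -220
D3: -24, -24, -24, -24
The third differences are constant (-24).
-220 − 24 = -244;  -1129 − 244 = -1373;  -4273 − 1373 = -5646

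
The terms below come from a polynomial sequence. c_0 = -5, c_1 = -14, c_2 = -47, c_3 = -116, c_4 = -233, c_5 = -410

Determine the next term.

First differences: -9  -33  -69  -117  -177
Second differences: -24  -36  -48  -60
Third differences: -12  -12  -12
The third differences are constant (-12).
-60 − 12 = -72;  -177 − 72 = -249;  -410 − 249 = -659

-659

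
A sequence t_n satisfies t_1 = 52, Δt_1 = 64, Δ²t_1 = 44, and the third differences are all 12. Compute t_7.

1336

Build the table forward from the leading diagonal:
Third differences: 12, 12, 12, 12, 12, 12, 12
Second differences: 44, 56, 68, 80, 92, 104, 116
First differences: 64, 108, 164, 232, 312, 404, 508
t: 52, 116, 224, 388, 620, 932, 1336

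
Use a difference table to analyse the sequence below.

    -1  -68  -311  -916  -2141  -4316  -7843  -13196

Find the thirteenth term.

D1: -67 , -243 , -605 , -1225 , -2175 , -3527 , -5353
D2: -176 , -362 , -620 , -950 , -1352 , -1826
D3: -186 , -258 , -330 , -402 , -474
D4: -72 , -72 , -72 , -72
The fourth differences are constant (-72).
-474 − 72 = -546;  -1826 − 546 = -2372;  -5353 − 2372 = -7725;  -13196 − 7725 = -20921
-546 − 72 = -618;  -2372 − 618 = -2990;  -7725 − 2990 = -10715;  -20921 − 10715 = -31636
-618 − 72 = -690;  -2990 − 690 = -3680;  -10715 − 3680 = -14395;  -31636 − 14395 = -46031
-690 − 72 = -762;  -3680 − 762 = -4442;  -14395 − 4442 = -18837;  -46031 − 18837 = -64868
-762 − 72 = -834;  -4442 − 834 = -5276;  -18837 − 5276 = -24113;  -64868 − 24113 = -88981

-88981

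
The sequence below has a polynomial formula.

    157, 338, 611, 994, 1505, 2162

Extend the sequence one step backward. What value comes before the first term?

50

Δ: 181, 273, 383, 511, 657
Δ²: 92, 110, 128, 146
Δ³: 18, 18, 18
The third differences are constant at 18.
Work back: 92 − 18 = 74;  181 − 74 = 107;  157 − 107 = 50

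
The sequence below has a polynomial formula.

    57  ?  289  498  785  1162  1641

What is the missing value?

146

Using the last 5 terms:
First differences: 209, 287, 377, 479
Second differences: 78, 90, 102
Third differences: 12, 12
Constant third difference = 12.
Extend backward: 78 − 12 = 66;  209 − 66 = 143;  289 − 143 = 146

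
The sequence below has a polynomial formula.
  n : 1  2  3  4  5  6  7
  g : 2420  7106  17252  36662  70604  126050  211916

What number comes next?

339302

Δ: 4686, 10146, 19410, 33942, 55446, 85866
Δ²: 5460, 9264, 14532, 21504, 30420
Δ³: 3804, 5268, 6972, 8916
Δ⁴: 1464, 1704, 1944
Δ⁵: 240, 240
Fifth differences constant at 240.
1944 + 240 = 2184;  8916 + 2184 = 11100;  30420 + 11100 = 41520;  85866 + 41520 = 127386;  211916 + 127386 = 339302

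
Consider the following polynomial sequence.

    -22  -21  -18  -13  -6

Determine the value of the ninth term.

42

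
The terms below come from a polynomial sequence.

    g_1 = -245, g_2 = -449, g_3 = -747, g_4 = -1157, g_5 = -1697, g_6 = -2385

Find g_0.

-204  -298  -410  -540  -688
-94  -112  -130  -148
-18  -18  -18
The third differences are constant at -18.
Work back: -94 + 18 = -76;  -204 + 76 = -128;  -245 + 128 = -117

-117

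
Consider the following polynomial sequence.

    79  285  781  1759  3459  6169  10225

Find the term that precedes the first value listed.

19

First differences: 206  496  978  1700  2710  4056
Second differences: 290  482  722  1010  1346
Third differences: 192  240  288  336
Fourth differences: 48  48  48
The fourth differences are constant at 48.
Work back: 192 − 48 = 144;  290 − 144 = 146;  206 − 146 = 60;  79 − 60 = 19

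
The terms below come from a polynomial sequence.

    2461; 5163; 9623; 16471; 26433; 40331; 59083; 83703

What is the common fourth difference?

96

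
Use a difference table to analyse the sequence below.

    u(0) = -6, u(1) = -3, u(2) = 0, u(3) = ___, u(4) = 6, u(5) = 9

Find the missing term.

Using the first 3 terms:
D1: 3  3
Constant first difference = 3.
Extend forward: 0 + 3 = 3

3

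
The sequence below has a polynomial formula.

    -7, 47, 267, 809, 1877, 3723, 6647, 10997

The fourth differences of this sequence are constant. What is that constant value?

First differences: 54, 220, 542, 1068, 1846, 2924, 4350
Second differences: 166, 322, 526, 778, 1078, 1426
Third differences: 156, 204, 252, 300, 348
Fourth differences: 48, 48, 48, 48

48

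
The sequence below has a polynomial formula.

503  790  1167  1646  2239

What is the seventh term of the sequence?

3815

Δ: 287, 377, 479, 593
Δ²: 90, 102, 114
Δ³: 12, 12
The third differences are constant (12).
114 + 12 = 126;  593 + 126 = 719;  2239 + 719 = 2958
126 + 12 = 138;  719 + 138 = 857;  2958 + 857 = 3815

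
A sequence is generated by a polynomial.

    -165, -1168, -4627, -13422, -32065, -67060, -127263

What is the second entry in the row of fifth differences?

-360

Δ: -1003, -3459, -8795, -18643, -34995, -60203
Δ²: -2456, -5336, -9848, -16352, -25208
Δ³: -2880, -4512, -6504, -8856
Δ⁴: -1632, -1992, -2352
Δ⁵: -360, -360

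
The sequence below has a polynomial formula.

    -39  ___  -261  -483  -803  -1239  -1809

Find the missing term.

-119

Using the last 5 terms:
-222  -320  -436  -570
-98  -116  -134
-18  -18
Constant third difference = -18.
Extend backward: -98 + 18 = -80;  -222 + 80 = -142;  -261 + 142 = -119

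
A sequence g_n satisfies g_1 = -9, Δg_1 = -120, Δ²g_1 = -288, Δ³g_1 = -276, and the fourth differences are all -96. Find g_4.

-1509

Build the table forward from the leading diagonal:
Δ⁴: -96, -96, -96, -96
Δ³: -276, -372, -468, -564
Δ²: -288, -564, -936, -1404
Δ: -120, -408, -972, -1908
g: -9, -129, -537, -1509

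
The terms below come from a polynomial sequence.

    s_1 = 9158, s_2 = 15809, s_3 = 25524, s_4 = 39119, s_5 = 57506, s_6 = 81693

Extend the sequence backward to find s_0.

4851

6651  9715  13595  18387  24187
3064  3880  4792  5800
816  912  1008
96  96
The fourth differences are constant at 96.
Work back: 816 − 96 = 720;  3064 − 720 = 2344;  6651 − 2344 = 4307;  9158 − 4307 = 4851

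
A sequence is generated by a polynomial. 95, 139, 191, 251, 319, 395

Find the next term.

479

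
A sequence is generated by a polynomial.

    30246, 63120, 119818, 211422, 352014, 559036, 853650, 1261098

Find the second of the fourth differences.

3360

First differences: 32874, 56698, 91604, 140592, 207022, 294614, 407448
Second differences: 23824, 34906, 48988, 66430, 87592, 112834
Third differences: 11082, 14082, 17442, 21162, 25242
Fourth differences: 3000, 3360, 3720, 4080
Fifth differences: 360, 360, 360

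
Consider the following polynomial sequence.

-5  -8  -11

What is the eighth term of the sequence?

-26

-3, -3
Constant first difference = -3, so extend:
-11 − 3 = -14
-14 − 3 = -17
-17 − 3 = -20
-20 − 3 = -23
-23 − 3 = -26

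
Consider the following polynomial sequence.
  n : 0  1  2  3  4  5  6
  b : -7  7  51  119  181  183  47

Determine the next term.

-329

14  44  68  62  2  -136
30  24  -6  -60  -138
-6  -30  -54  -78
-24  -24  -24
Constant fourth difference = -24, so extend:
-78 − 24 = -102;  -138 − 102 = -240;  -136 − 240 = -376;  47 − 376 = -329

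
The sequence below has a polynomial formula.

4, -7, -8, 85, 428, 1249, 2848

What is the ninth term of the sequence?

D1: -11  -1  93  343  821  1599
D2: 10  94  250  478  778
D3: 84  156  228  300
D4: 72  72  72
Constant fourth difference = 72, so extend:
300 + 72 = 372;  778 + 372 = 1150;  1599 + 1150 = 2749;  2848 + 2749 = 5597
372 + 72 = 444;  1150 + 444 = 1594;  2749 + 1594 = 4343;  5597 + 4343 = 9940

9940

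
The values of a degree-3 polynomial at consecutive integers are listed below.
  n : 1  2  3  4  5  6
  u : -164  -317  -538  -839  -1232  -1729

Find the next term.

-2342

-153, -221, -301, -393, -497
-68, -80, -92, -104
-12, -12, -12
Constant third difference = -12, so extend:
-104 − 12 = -116;  -497 − 116 = -613;  -1729 − 613 = -2342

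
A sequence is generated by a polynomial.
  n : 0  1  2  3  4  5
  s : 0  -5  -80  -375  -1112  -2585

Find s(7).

Δ: -5 , -75 , -295 , -737 , -1473
Δ²: -70 , -220 , -442 , -736
Δ³: -150 , -222 , -294
Δ⁴: -72 , -72
Fourth differences constant at -72.
-294 − 72 = -366;  -736 − 366 = -1102;  -1473 − 1102 = -2575;  -2585 − 2575 = -5160
-366 − 72 = -438;  -1102 − 438 = -1540;  -2575 − 1540 = -4115;  -5160 − 4115 = -9275

-9275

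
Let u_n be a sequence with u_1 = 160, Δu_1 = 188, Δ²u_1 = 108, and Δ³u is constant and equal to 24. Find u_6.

Build the table forward from the leading diagonal:
D3: 24  24  24  24  24  24
D2: 108  132  156  180  204  228
D1: 188  296  428  584  764  968
u: 160  348  644  1072  1656  2420

2420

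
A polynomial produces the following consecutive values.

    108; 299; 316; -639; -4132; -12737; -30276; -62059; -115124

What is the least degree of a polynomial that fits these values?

5

191, 17, -955, -3493, -8605, -17539, -31783, -53065
-174, -972, -2538, -5112, -8934, -14244, -21282
-798, -1566, -2574, -3822, -5310, -7038
-768, -1008, -1248, -1488, -1728
-240, -240, -240, -240
The fifth differences are constant, so the polynomial has degree 5.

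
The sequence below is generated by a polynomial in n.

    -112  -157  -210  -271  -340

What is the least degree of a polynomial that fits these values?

2

D1: -45, -53, -61, -69
D2: -8, -8, -8
The second differences are constant, so the polynomial has degree 2.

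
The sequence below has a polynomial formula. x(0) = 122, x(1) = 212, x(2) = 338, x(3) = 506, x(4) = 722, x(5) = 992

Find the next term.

1322

First differences: 90, 126, 168, 216, 270
Second differences: 36, 42, 48, 54
Third differences: 6, 6, 6
The third differences are constant (6).
54 + 6 = 60;  270 + 60 = 330;  992 + 330 = 1322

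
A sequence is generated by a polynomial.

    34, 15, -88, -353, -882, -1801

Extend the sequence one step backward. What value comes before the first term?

23

Δ: -19  -103  -265  -529  -919
Δ²: -84  -162  -264  -390
Δ³: -78  -102  -126
Δ⁴: -24  -24
The fourth differences are constant at -24.
Work back: -78 + 24 = -54;  -84 + 54 = -30;  -19 + 30 = 11;  34 − 11 = 23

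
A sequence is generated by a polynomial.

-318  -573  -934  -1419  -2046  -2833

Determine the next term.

D1: -255, -361, -485, -627, -787
D2: -106, -124, -142, -160
D3: -18, -18, -18
Third differences constant at -18.
-160 − 18 = -178;  -787 − 178 = -965;  -2833 − 965 = -3798

-3798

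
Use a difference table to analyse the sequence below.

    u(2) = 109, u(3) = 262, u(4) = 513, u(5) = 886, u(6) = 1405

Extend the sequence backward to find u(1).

First differences: 153  251  373  519
Second differences: 98  122  146
Third differences: 24  24
The third differences are constant at 24.
Work back: 98 − 24 = 74;  153 − 74 = 79;  109 − 79 = 30

30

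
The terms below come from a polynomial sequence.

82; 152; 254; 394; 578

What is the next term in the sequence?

First differences: 70, 102, 140, 184
Second differences: 32, 38, 44
Third differences: 6, 6
Third differences constant at 6.
44 + 6 = 50;  184 + 50 = 234;  578 + 234 = 812

812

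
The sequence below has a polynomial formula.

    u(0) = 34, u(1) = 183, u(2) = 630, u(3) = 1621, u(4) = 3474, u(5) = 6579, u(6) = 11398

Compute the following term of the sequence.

Δ: 149 , 447 , 991 , 1853 , 3105 , 4819
Δ²: 298 , 544 , 862 , 1252 , 1714
Δ³: 246 , 318 , 390 , 462
Δ⁴: 72 , 72 , 72
Fourth differences constant at 72.
462 + 72 = 534;  1714 + 534 = 2248;  4819 + 2248 = 7067;  11398 + 7067 = 18465

18465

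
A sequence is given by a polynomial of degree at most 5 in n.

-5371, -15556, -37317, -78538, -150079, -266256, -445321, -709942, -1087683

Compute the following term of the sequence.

D1: -10185 , -21761 , -41221 , -71541 , -116177 , -179065 , -264621 , -377741
D2: -11576 , -19460 , -30320 , -44636 , -62888 , -85556 , -113120
D3: -7884 , -10860 , -14316 , -18252 , -22668 , -27564
D4: -2976 , -3456 , -3936 , -4416 , -4896
D5: -480 , -480 , -480 , -480
Fifth differences constant at -480.
-4896 − 480 = -5376;  -27564 − 5376 = -32940;  -113120 − 32940 = -146060;  -377741 − 146060 = -523801;  -1087683 − 523801 = -1611484

-1611484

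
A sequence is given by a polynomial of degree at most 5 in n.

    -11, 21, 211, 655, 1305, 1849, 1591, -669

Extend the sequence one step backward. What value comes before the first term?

-5

First differences: 32, 190, 444, 650, 544, -258, -2260
Second differences: 158, 254, 206, -106, -802, -2002
Third differences: 96, -48, -312, -696, -1200
Fourth differences: -144, -264, -384, -504
Fifth differences: -120, -120, -120
The fifth differences are constant at -120.
Work back: -144 + 120 = -24;  96 + 24 = 120;  158 − 120 = 38;  32 − 38 = -6;  -11 + 6 = -5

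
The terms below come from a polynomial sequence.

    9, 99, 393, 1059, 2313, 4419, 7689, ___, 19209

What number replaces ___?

Using the first 7 terms:
Δ: 90  294  666  1254  2106  3270
Δ²: 204  372  588  852  1164
Δ³: 168  216  264  312
Δ⁴: 48  48  48
Constant fourth difference = 48.
Extend forward: 312 + 48 = 360;  1164 + 360 = 1524;  3270 + 1524 = 4794;  7689 + 4794 = 12483

12483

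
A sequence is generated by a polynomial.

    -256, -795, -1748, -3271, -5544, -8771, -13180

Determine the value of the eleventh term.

-48036

Δ: -539, -953, -1523, -2273, -3227, -4409
Δ²: -414, -570, -750, -954, -1182
Δ³: -156, -180, -204, -228
Δ⁴: -24, -24, -24
Fourth differences constant at -24.
-228 − 24 = -252;  -1182 − 252 = -1434;  -4409 − 1434 = -5843;  -13180 − 5843 = -19023
-252 − 24 = -276;  -1434 − 276 = -1710;  -5843 − 1710 = -7553;  -19023 − 7553 = -26576
-276 − 24 = -300;  -1710 − 300 = -2010;  -7553 − 2010 = -9563;  -26576 − 9563 = -36139
-300 − 24 = -324;  -2010 − 324 = -2334;  -9563 − 2334 = -11897;  -36139 − 11897 = -48036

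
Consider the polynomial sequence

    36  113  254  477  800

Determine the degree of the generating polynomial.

D1: 77, 141, 223, 323
D2: 64, 82, 100
D3: 18, 18
The third differences are constant, so the polynomial has degree 3.

3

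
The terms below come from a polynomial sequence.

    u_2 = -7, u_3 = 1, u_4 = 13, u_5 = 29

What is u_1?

-11

First differences: 8  12  16
Second differences: 4  4
The second differences are constant at 4.
Work back: 8 − 4 = 4;  -7 − 4 = -11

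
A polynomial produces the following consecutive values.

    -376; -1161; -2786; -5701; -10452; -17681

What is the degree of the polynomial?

4

-785, -1625, -2915, -4751, -7229
-840, -1290, -1836, -2478
-450, -546, -642
-96, -96
The fourth differences are constant, so the polynomial has degree 4.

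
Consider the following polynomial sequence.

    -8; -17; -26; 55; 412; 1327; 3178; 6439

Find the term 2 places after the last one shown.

19567

First differences: -9, -9, 81, 357, 915, 1851, 3261
Second differences: 0, 90, 276, 558, 936, 1410
Third differences: 90, 186, 282, 378, 474
Fourth differences: 96, 96, 96, 96
The fourth differences are constant (96).
474 + 96 = 570;  1410 + 570 = 1980;  3261 + 1980 = 5241;  6439 + 5241 = 11680
570 + 96 = 666;  1980 + 666 = 2646;  5241 + 2646 = 7887;  11680 + 7887 = 19567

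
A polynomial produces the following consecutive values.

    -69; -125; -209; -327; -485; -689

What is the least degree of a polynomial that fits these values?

Δ: -56, -84, -118, -158, -204
Δ²: -28, -34, -40, -46
Δ³: -6, -6, -6
The third differences are constant, so the polynomial has degree 3.

3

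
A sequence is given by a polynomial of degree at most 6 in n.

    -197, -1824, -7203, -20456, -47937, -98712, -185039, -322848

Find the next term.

First differences: -1627, -5379, -13253, -27481, -50775, -86327, -137809
Second differences: -3752, -7874, -14228, -23294, -35552, -51482
Third differences: -4122, -6354, -9066, -12258, -15930
Fourth differences: -2232, -2712, -3192, -3672
Fifth differences: -480, -480, -480
Fifth differences constant at -480.
-3672 − 480 = -4152;  -15930 − 4152 = -20082;  -51482 − 20082 = -71564;  -137809 − 71564 = -209373;  -322848 − 209373 = -532221

-532221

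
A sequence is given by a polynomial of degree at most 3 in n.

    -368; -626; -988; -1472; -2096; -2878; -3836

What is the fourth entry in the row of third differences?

Δ: -258, -362, -484, -624, -782, -958
Δ²: -104, -122, -140, -158, -176
Δ³: -18, -18, -18, -18

-18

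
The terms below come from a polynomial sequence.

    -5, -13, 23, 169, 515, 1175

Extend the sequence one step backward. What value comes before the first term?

5

Δ: -8  36  146  346  660
Δ²: 44  110  200  314
Δ³: 66  90  114
Δ⁴: 24  24
The fourth differences are constant at 24.
Work back: 66 − 24 = 42;  44 − 42 = 2;  -8 − 2 = -10;  -5 + 10 = 5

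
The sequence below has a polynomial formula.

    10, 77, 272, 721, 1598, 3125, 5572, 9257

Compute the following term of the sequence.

14546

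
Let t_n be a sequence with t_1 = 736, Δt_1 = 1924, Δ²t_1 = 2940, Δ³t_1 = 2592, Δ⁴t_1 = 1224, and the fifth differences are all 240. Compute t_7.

Build the table forward from the leading diagonal:
Fifth differences: 240  240  240  240  240  240  240
Fourth differences: 1224  1464  1704  1944  2184  2424  2664
Third differences: 2592  3816  5280  6984  8928  11112  13536
Second differences: 2940  5532  9348  14628  21612  30540  41652
First differences: 1924  4864  10396  19744  34372  55984  86524
t: 736  2660  7524  17920  37664  72036  128020

128020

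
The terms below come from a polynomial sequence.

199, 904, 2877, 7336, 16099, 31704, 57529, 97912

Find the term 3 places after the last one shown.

366709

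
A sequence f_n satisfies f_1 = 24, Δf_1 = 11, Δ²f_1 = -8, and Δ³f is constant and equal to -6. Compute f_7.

Build the table forward from the leading diagonal:
D3: -6, -6, -6, -6, -6, -6, -6
D2: -8, -14, -20, -26, -32, -38, -44
D1: 11, 3, -11, -31, -57, -89, -127
f: 24, 35, 38, 27, -4, -61, -150

-150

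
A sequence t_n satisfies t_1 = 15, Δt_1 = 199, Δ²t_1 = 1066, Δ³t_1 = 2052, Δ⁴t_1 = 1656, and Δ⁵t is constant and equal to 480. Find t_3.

1479

Build the table forward from the leading diagonal:
D5: 480  480  480
D4: 1656  2136  2616
D3: 2052  3708  5844
D2: 1066  3118  6826
D1: 199  1265  4383
t: 15  214  1479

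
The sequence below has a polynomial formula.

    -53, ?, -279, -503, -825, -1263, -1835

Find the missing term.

-135

Using the last 5 terms:
First differences: -224, -322, -438, -572
Second differences: -98, -116, -134
Third differences: -18, -18
Constant third difference = -18.
Extend backward: -98 + 18 = -80;  -224 + 80 = -144;  -279 + 144 = -135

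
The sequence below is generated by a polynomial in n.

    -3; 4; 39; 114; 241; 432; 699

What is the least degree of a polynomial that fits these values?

D1: 7, 35, 75, 127, 191, 267
D2: 28, 40, 52, 64, 76
D3: 12, 12, 12, 12
The third differences are constant, so the polynomial has degree 3.

3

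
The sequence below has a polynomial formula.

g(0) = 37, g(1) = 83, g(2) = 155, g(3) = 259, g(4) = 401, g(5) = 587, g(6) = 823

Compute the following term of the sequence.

1115

Δ: 46, 72, 104, 142, 186, 236
Δ²: 26, 32, 38, 44, 50
Δ³: 6, 6, 6, 6
The third differences are constant (6).
50 + 6 = 56;  236 + 56 = 292;  823 + 292 = 1115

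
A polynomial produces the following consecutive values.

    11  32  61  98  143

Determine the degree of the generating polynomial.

D1: 21, 29, 37, 45
D2: 8, 8, 8
The second differences are constant, so the polynomial has degree 2.

2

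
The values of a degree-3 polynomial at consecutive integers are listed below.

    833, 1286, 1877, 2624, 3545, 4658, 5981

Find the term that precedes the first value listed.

500

First differences: 453  591  747  921  1113  1323
Second differences: 138  156  174  192  210
Third differences: 18  18  18  18
The third differences are constant at 18.
Work back: 138 − 18 = 120;  453 − 120 = 333;  833 − 333 = 500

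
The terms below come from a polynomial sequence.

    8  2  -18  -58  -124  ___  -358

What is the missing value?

-222

Using the first 5 terms:
Δ: -6  -20  -40  -66
Δ²: -14  -20  -26
Δ³: -6  -6
Constant third difference = -6.
Extend forward: -26 − 6 = -32;  -66 − 32 = -98;  -124 − 98 = -222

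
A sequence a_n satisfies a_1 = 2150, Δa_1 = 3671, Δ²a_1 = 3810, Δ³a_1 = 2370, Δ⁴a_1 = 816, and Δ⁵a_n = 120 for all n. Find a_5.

Build the table forward from the leading diagonal:
Fifth differences: 120  120  120  120  120
Fourth differences: 816  936  1056  1176  1296
Third differences: 2370  3186  4122  5178  6354
Second differences: 3810  6180  9366  13488  18666
First differences: 3671  7481  13661  23027  36515
a: 2150  5821  13302  26963  49990

49990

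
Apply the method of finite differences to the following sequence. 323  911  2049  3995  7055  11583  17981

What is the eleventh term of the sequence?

588, 1138, 1946, 3060, 4528, 6398
550, 808, 1114, 1468, 1870
258, 306, 354, 402
48, 48, 48
Constant fourth difference = 48, so extend:
402 + 48 = 450;  1870 + 450 = 2320;  6398 + 2320 = 8718;  17981 + 8718 = 26699
450 + 48 = 498;  2320 + 498 = 2818;  8718 + 2818 = 11536;  26699 + 11536 = 38235
498 + 48 = 546;  2818 + 546 = 3364;  11536 + 3364 = 14900;  38235 + 14900 = 53135
546 + 48 = 594;  3364 + 594 = 3958;  14900 + 3958 = 18858;  53135 + 18858 = 71993

71993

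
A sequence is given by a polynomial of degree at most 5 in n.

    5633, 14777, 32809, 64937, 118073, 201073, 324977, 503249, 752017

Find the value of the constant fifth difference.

240

First differences: 9144, 18032, 32128, 53136, 83000, 123904, 178272, 248768
Second differences: 8888, 14096, 21008, 29864, 40904, 54368, 70496
Third differences: 5208, 6912, 8856, 11040, 13464, 16128
Fourth differences: 1704, 1944, 2184, 2424, 2664
Fifth differences: 240, 240, 240, 240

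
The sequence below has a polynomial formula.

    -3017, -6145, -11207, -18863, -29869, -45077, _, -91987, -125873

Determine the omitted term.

-65435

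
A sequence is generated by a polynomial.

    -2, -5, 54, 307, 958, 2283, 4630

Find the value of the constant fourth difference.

72

Δ: -3, 59, 253, 651, 1325, 2347
Δ²: 62, 194, 398, 674, 1022
Δ³: 132, 204, 276, 348
Δ⁴: 72, 72, 72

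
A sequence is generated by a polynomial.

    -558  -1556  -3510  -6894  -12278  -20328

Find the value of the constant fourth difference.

Δ: -998, -1954, -3384, -5384, -8050
Δ²: -956, -1430, -2000, -2666
Δ³: -474, -570, -666
Δ⁴: -96, -96

-96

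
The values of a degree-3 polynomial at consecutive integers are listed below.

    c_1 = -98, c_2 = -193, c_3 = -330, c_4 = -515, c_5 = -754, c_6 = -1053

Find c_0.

-39

-95, -137, -185, -239, -299
-42, -48, -54, -60
-6, -6, -6
The third differences are constant at -6.
Work back: -42 + 6 = -36;  -95 + 36 = -59;  -98 + 59 = -39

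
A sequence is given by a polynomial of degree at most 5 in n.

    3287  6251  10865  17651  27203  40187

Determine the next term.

57341

Δ: 2964  4614  6786  9552  12984
Δ²: 1650  2172  2766  3432
Δ³: 522  594  666
Δ⁴: 72  72
Constant fourth difference = 72, so extend:
666 + 72 = 738;  3432 + 738 = 4170;  12984 + 4170 = 17154;  40187 + 17154 = 57341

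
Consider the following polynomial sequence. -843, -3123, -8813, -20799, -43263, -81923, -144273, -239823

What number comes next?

-380339

-2280  -5690  -11986  -22464  -38660  -62350  -95550
-3410  -6296  -10478  -16196  -23690  -33200
-2886  -4182  -5718  -7494  -9510
-1296  -1536  -1776  -2016
-240  -240  -240
Constant fifth difference = -240, so extend:
-2016 − 240 = -2256;  -9510 − 2256 = -11766;  -33200 − 11766 = -44966;  -95550 − 44966 = -140516;  -239823 − 140516 = -380339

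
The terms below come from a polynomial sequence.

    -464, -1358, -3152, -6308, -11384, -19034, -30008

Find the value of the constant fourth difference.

-96

D1: -894, -1794, -3156, -5076, -7650, -10974
D2: -900, -1362, -1920, -2574, -3324
D3: -462, -558, -654, -750
D4: -96, -96, -96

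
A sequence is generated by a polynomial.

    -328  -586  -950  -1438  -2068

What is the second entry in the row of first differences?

-364

D1: -258, -364, -488, -630
D2: -106, -124, -142
D3: -18, -18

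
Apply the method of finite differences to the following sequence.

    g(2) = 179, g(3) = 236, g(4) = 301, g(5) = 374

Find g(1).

Δ: 57, 65, 73
Δ²: 8, 8
The second differences are constant at 8.
Work back: 57 − 8 = 49;  179 − 49 = 130

130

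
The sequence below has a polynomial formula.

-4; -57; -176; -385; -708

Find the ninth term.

-3620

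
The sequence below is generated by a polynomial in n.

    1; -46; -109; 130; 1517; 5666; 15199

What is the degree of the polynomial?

5

Δ: -47, -63, 239, 1387, 4149, 9533
Δ²: -16, 302, 1148, 2762, 5384
Δ³: 318, 846, 1614, 2622
Δ⁴: 528, 768, 1008
Δ⁵: 240, 240
The fifth differences are constant, so the polynomial has degree 5.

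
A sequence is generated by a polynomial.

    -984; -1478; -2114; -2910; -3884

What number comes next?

-5054

-494 , -636 , -796 , -974
-142 , -160 , -178
-18 , -18
Third differences constant at -18.
-178 − 18 = -196;  -974 − 196 = -1170;  -3884 − 1170 = -5054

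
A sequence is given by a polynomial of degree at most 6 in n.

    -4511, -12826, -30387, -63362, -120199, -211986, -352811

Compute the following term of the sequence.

-560122

D1: -8315, -17561, -32975, -56837, -91787, -140825
D2: -9246, -15414, -23862, -34950, -49038
D3: -6168, -8448, -11088, -14088
D4: -2280, -2640, -3000
D5: -360, -360
Constant fifth difference = -360, so extend:
-3000 − 360 = -3360;  -14088 − 3360 = -17448;  -49038 − 17448 = -66486;  -140825 − 66486 = -207311;  -352811 − 207311 = -560122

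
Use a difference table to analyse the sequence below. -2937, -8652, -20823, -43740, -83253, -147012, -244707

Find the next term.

D1: -5715, -12171, -22917, -39513, -63759, -97695
D2: -6456, -10746, -16596, -24246, -33936
D3: -4290, -5850, -7650, -9690
D4: -1560, -1800, -2040
D5: -240, -240
Constant fifth difference = -240, so extend:
-2040 − 240 = -2280;  -9690 − 2280 = -11970;  -33936 − 11970 = -45906;  -97695 − 45906 = -143601;  -244707 − 143601 = -388308

-388308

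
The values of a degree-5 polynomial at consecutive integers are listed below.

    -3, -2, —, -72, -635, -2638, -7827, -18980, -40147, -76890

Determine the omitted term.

5

Using the last 7 terms:
D1: -563, -2003, -5189, -11153, -21167, -36743
D2: -1440, -3186, -5964, -10014, -15576
D3: -1746, -2778, -4050, -5562
D4: -1032, -1272, -1512
D5: -240, -240
Constant fifth difference = -240.
Extend backward: -1032 + 240 = -792;  -1746 + 792 = -954;  -1440 + 954 = -486;  -563 + 486 = -77;  -72 + 77 = 5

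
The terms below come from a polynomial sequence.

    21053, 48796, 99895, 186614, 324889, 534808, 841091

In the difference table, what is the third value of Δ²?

D1: 27743, 51099, 86719, 138275, 209919, 306283
D2: 23356, 35620, 51556, 71644, 96364
D3: 12264, 15936, 20088, 24720
D4: 3672, 4152, 4632
D5: 480, 480

51556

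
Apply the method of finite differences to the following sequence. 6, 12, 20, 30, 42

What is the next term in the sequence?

Δ: 6, 8, 10, 12
Δ²: 2, 2, 2
The second differences are constant (2).
12 + 2 = 14;  42 + 14 = 56

56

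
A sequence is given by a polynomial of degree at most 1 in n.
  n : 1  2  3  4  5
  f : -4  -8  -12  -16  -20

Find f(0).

0

Δ: -4, -4, -4, -4
The first differences are constant at -4.
Work back: -4 + 4 = 0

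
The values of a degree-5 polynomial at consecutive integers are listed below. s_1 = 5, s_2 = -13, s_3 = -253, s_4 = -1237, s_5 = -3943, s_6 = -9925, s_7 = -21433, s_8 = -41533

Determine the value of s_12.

First differences: -18  -240  -984  -2706  -5982  -11508  -20100
Second differences: -222  -744  -1722  -3276  -5526  -8592
Third differences: -522  -978  -1554  -2250  -3066
Fourth differences: -456  -576  -696  -816
Fifth differences: -120  -120  -120
Fifth differences constant at -120.
-816 − 120 = -936;  -3066 − 936 = -4002;  -8592 − 4002 = -12594;  -20100 − 12594 = -32694;  -41533 − 32694 = -74227
-936 − 120 = -1056;  -4002 − 1056 = -5058;  -12594 − 5058 = -17652;  -32694 − 17652 = -50346;  -74227 − 50346 = -124573
-1056 − 120 = -1176;  -5058 − 1176 = -6234;  -17652 − 6234 = -23886;  -50346 − 23886 = -74232;  -124573 − 74232 = -198805
-1176 − 120 = -1296;  -6234 − 1296 = -7530;  -23886 − 7530 = -31416;  -74232 − 31416 = -105648;  -198805 − 105648 = -304453

-304453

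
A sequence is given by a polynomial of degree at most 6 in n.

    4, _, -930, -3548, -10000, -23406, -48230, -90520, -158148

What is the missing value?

Using the last 7 terms:
-2618, -6452, -13406, -24824, -42290, -67628
-3834, -6954, -11418, -17466, -25338
-3120, -4464, -6048, -7872
-1344, -1584, -1824
-240, -240
Constant fifth difference = -240.
Extend backward: -1344 + 240 = -1104;  -3120 + 1104 = -2016;  -3834 + 2016 = -1818;  -2618 + 1818 = -800;  -930 + 800 = -130

-130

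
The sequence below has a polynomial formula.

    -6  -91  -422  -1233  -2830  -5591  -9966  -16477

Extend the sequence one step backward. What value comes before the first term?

-5

First differences: -85, -331, -811, -1597, -2761, -4375, -6511
Second differences: -246, -480, -786, -1164, -1614, -2136
Third differences: -234, -306, -378, -450, -522
Fourth differences: -72, -72, -72, -72
The fourth differences are constant at -72.
Work back: -234 + 72 = -162;  -246 + 162 = -84;  -85 + 84 = -1;  -6 + 1 = -5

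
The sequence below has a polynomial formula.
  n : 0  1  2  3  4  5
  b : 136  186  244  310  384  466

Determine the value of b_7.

654

First differences: 50  58  66  74  82
Second differences: 8  8  8  8
Constant second difference = 8, so extend:
82 + 8 = 90;  466 + 90 = 556
90 + 8 = 98;  556 + 98 = 654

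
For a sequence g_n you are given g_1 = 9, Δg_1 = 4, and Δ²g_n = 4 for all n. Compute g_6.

69

Build the table forward from the leading diagonal:
Δ²: 4  4  4  4  4  4
Δ: 4  8  12  16  20  24
g: 9  13  21  33  49  69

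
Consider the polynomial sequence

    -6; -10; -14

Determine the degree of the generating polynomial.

-4, -4
The first differences are constant, so the polynomial has degree 1.

1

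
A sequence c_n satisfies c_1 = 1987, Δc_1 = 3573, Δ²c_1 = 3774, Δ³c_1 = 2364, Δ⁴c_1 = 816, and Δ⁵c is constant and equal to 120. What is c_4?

26392

Build the table forward from the leading diagonal:
Δ⁵: 120, 120, 120, 120
Δ⁴: 816, 936, 1056, 1176
Δ³: 2364, 3180, 4116, 5172
Δ²: 3774, 6138, 9318, 13434
Δ: 3573, 7347, 13485, 22803
c: 1987, 5560, 12907, 26392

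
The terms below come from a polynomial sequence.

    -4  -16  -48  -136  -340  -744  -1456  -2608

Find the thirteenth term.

-21268

D1: -12, -32, -88, -204, -404, -712, -1152
D2: -20, -56, -116, -200, -308, -440
D3: -36, -60, -84, -108, -132
D4: -24, -24, -24, -24
Fourth differences constant at -24.
-132 − 24 = -156;  -440 − 156 = -596;  -1152 − 596 = -1748;  -2608 − 1748 = -4356
-156 − 24 = -180;  -596 − 180 = -776;  -1748 − 776 = -2524;  -4356 − 2524 = -6880
-180 − 24 = -204;  -776 − 204 = -980;  -2524 − 980 = -3504;  -6880 − 3504 = -10384
-204 − 24 = -228;  -980 − 228 = -1208;  -3504 − 1208 = -4712;  -10384 − 4712 = -15096
-228 − 24 = -252;  -1208 − 252 = -1460;  -4712 − 1460 = -6172;  -15096 − 6172 = -21268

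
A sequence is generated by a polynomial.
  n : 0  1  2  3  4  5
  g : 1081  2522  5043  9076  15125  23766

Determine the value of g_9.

D1: 1441  2521  4033  6049  8641
D2: 1080  1512  2016  2592
D3: 432  504  576
D4: 72  72
Constant fourth difference = 72, so extend:
576 + 72 = 648;  2592 + 648 = 3240;  8641 + 3240 = 11881;  23766 + 11881 = 35647
648 + 72 = 720;  3240 + 720 = 3960;  11881 + 3960 = 15841;  35647 + 15841 = 51488
720 + 72 = 792;  3960 + 792 = 4752;  15841 + 4752 = 20593;  51488 + 20593 = 72081
792 + 72 = 864;  4752 + 864 = 5616;  20593 + 5616 = 26209;  72081 + 26209 = 98290

98290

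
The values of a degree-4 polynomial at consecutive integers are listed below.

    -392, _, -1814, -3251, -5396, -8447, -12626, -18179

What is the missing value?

-911

Using the last 6 terms:
D1: -1437, -2145, -3051, -4179, -5553
D2: -708, -906, -1128, -1374
D3: -198, -222, -246
D4: -24, -24
Constant fourth difference = -24.
Extend backward: -198 + 24 = -174;  -708 + 174 = -534;  -1437 + 534 = -903;  -1814 + 903 = -911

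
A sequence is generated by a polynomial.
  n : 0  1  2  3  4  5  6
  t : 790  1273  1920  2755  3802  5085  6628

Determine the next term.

8455

D1: 483, 647, 835, 1047, 1283, 1543
D2: 164, 188, 212, 236, 260
D3: 24, 24, 24, 24
Third differences constant at 24.
260 + 24 = 284;  1543 + 284 = 1827;  6628 + 1827 = 8455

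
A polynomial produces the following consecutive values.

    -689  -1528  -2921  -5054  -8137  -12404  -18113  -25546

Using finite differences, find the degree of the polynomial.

4

Δ: -839, -1393, -2133, -3083, -4267, -5709, -7433
Δ²: -554, -740, -950, -1184, -1442, -1724
Δ³: -186, -210, -234, -258, -282
Δ⁴: -24, -24, -24, -24
The fourth differences are constant, so the polynomial has degree 4.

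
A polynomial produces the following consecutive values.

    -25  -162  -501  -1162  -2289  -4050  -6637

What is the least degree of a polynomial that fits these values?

4

First differences: -137, -339, -661, -1127, -1761, -2587
Second differences: -202, -322, -466, -634, -826
Third differences: -120, -144, -168, -192
Fourth differences: -24, -24, -24
The fourth differences are constant, so the polynomial has degree 4.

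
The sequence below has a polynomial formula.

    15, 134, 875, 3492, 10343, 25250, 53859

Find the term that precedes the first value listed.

8

119, 741, 2617, 6851, 14907, 28609
622, 1876, 4234, 8056, 13702
1254, 2358, 3822, 5646
1104, 1464, 1824
360, 360
The fifth differences are constant at 360.
Work back: 1104 − 360 = 744;  1254 − 744 = 510;  622 − 510 = 112;  119 − 112 = 7;  15 − 7 = 8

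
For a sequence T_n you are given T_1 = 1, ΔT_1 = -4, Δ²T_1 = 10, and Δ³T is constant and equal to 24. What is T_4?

Build the table forward from the leading diagonal:
D3: 24, 24, 24, 24
D2: 10, 34, 58, 82
D1: -4, 6, 40, 98
T: 1, -3, 3, 43

43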